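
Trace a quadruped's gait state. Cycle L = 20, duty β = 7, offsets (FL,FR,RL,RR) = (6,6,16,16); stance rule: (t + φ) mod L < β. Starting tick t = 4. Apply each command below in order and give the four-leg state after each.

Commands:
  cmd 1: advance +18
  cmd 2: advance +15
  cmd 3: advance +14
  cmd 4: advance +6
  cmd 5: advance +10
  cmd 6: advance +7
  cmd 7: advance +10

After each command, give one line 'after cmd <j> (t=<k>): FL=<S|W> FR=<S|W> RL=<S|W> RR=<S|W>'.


after cmd 1 (t=22): FL=W FR=W RL=W RR=W
after cmd 2 (t=37): FL=S FR=S RL=W RR=W
after cmd 3 (t=51): FL=W FR=W RL=W RR=W
after cmd 4 (t=57): FL=S FR=S RL=W RR=W
after cmd 5 (t=67): FL=W FR=W RL=S RR=S
after cmd 6 (t=74): FL=S FR=S RL=W RR=W
after cmd 7 (t=84): FL=W FR=W RL=S RR=S

start t=4: FL=W FR=W RL=S RR=S
cmd 1: advance +18 → t=22, phase=(8,8,18,18) → FL=W FR=W RL=W RR=W
cmd 2: advance +15 → t=37, phase=(3,3,13,13) → FL=S FR=S RL=W RR=W
cmd 3: advance +14 → t=51, phase=(17,17,7,7) → FL=W FR=W RL=W RR=W
cmd 4: advance +6 → t=57, phase=(3,3,13,13) → FL=S FR=S RL=W RR=W
cmd 5: advance +10 → t=67, phase=(13,13,3,3) → FL=W FR=W RL=S RR=S
cmd 6: advance +7 → t=74, phase=(0,0,10,10) → FL=S FR=S RL=W RR=W
cmd 7: advance +10 → t=84, phase=(10,10,0,0) → FL=W FR=W RL=S RR=S


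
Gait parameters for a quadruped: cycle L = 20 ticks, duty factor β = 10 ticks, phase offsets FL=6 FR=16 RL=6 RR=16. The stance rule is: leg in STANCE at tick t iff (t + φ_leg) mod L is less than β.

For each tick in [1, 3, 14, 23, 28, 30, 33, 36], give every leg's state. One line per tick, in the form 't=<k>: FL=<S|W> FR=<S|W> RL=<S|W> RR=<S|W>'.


t=1: FL=S FR=W RL=S RR=W
t=3: FL=S FR=W RL=S RR=W
t=14: FL=S FR=W RL=S RR=W
t=23: FL=S FR=W RL=S RR=W
t=28: FL=W FR=S RL=W RR=S
t=30: FL=W FR=S RL=W RR=S
t=33: FL=W FR=S RL=W RR=S
t=36: FL=S FR=W RL=S RR=W

t=1: phase=(7,17,7,17) vs β=10 → FL=S FR=W RL=S RR=W
t=3: phase=(9,19,9,19) vs β=10 → FL=S FR=W RL=S RR=W
t=14: phase=(0,10,0,10) vs β=10 → FL=S FR=W RL=S RR=W
t=23: phase=(9,19,9,19) vs β=10 → FL=S FR=W RL=S RR=W
t=28: phase=(14,4,14,4) vs β=10 → FL=W FR=S RL=W RR=S
t=30: phase=(16,6,16,6) vs β=10 → FL=W FR=S RL=W RR=S
t=33: phase=(19,9,19,9) vs β=10 → FL=W FR=S RL=W RR=S
t=36: phase=(2,12,2,12) vs β=10 → FL=S FR=W RL=S RR=W


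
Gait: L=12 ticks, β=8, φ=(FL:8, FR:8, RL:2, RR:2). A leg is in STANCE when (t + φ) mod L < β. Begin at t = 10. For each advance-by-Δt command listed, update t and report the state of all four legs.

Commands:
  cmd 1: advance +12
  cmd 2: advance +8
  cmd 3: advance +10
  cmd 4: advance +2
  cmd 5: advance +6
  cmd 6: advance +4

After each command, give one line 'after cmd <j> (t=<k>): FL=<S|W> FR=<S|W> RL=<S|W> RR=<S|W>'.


after cmd 1 (t=22): FL=S FR=S RL=S RR=S
after cmd 2 (t=30): FL=S FR=S RL=W RR=W
after cmd 3 (t=40): FL=S FR=S RL=S RR=S
after cmd 4 (t=42): FL=S FR=S RL=W RR=W
after cmd 5 (t=48): FL=W FR=W RL=S RR=S
after cmd 6 (t=52): FL=S FR=S RL=S RR=S

start t=10: FL=S FR=S RL=S RR=S
cmd 1: advance +12 → t=22, phase=(6,6,0,0) → FL=S FR=S RL=S RR=S
cmd 2: advance +8 → t=30, phase=(2,2,8,8) → FL=S FR=S RL=W RR=W
cmd 3: advance +10 → t=40, phase=(0,0,6,6) → FL=S FR=S RL=S RR=S
cmd 4: advance +2 → t=42, phase=(2,2,8,8) → FL=S FR=S RL=W RR=W
cmd 5: advance +6 → t=48, phase=(8,8,2,2) → FL=W FR=W RL=S RR=S
cmd 6: advance +4 → t=52, phase=(0,0,6,6) → FL=S FR=S RL=S RR=S


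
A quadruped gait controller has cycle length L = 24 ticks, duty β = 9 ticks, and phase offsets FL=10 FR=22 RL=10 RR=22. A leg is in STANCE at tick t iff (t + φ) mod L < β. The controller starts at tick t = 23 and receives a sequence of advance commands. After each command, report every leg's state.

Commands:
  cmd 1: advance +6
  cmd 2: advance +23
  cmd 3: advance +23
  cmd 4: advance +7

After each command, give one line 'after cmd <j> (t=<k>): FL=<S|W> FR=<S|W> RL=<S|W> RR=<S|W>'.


start t=23: FL=W FR=W RL=W RR=W
cmd 1: advance +6 → t=29, phase=(15,3,15,3) → FL=W FR=S RL=W RR=S
cmd 2: advance +23 → t=52, phase=(14,2,14,2) → FL=W FR=S RL=W RR=S
cmd 3: advance +23 → t=75, phase=(13,1,13,1) → FL=W FR=S RL=W RR=S
cmd 4: advance +7 → t=82, phase=(20,8,20,8) → FL=W FR=S RL=W RR=S

after cmd 1 (t=29): FL=W FR=S RL=W RR=S
after cmd 2 (t=52): FL=W FR=S RL=W RR=S
after cmd 3 (t=75): FL=W FR=S RL=W RR=S
after cmd 4 (t=82): FL=W FR=S RL=W RR=S


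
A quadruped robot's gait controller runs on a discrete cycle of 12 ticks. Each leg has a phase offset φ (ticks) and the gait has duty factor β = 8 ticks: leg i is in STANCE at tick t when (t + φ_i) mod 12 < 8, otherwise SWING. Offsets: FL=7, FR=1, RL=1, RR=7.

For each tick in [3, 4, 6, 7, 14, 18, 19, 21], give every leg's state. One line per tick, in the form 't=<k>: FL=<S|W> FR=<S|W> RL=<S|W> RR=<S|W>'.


t=3: phase=(10,4,4,10) vs β=8 → FL=W FR=S RL=S RR=W
t=4: phase=(11,5,5,11) vs β=8 → FL=W FR=S RL=S RR=W
t=6: phase=(1,7,7,1) vs β=8 → FL=S FR=S RL=S RR=S
t=7: phase=(2,8,8,2) vs β=8 → FL=S FR=W RL=W RR=S
t=14: phase=(9,3,3,9) vs β=8 → FL=W FR=S RL=S RR=W
t=18: phase=(1,7,7,1) vs β=8 → FL=S FR=S RL=S RR=S
t=19: phase=(2,8,8,2) vs β=8 → FL=S FR=W RL=W RR=S
t=21: phase=(4,10,10,4) vs β=8 → FL=S FR=W RL=W RR=S

t=3: FL=W FR=S RL=S RR=W
t=4: FL=W FR=S RL=S RR=W
t=6: FL=S FR=S RL=S RR=S
t=7: FL=S FR=W RL=W RR=S
t=14: FL=W FR=S RL=S RR=W
t=18: FL=S FR=S RL=S RR=S
t=19: FL=S FR=W RL=W RR=S
t=21: FL=S FR=W RL=W RR=S


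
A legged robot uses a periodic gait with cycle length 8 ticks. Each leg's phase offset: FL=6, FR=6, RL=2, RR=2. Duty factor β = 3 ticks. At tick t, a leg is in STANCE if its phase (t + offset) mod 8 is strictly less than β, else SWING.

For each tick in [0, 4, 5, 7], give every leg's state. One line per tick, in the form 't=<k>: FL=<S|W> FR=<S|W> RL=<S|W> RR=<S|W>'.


t=0: FL=W FR=W RL=S RR=S
t=4: FL=S FR=S RL=W RR=W
t=5: FL=W FR=W RL=W RR=W
t=7: FL=W FR=W RL=S RR=S

t=0: phase=(6,6,2,2) vs β=3 → FL=W FR=W RL=S RR=S
t=4: phase=(2,2,6,6) vs β=3 → FL=S FR=S RL=W RR=W
t=5: phase=(3,3,7,7) vs β=3 → FL=W FR=W RL=W RR=W
t=7: phase=(5,5,1,1) vs β=3 → FL=W FR=W RL=S RR=S


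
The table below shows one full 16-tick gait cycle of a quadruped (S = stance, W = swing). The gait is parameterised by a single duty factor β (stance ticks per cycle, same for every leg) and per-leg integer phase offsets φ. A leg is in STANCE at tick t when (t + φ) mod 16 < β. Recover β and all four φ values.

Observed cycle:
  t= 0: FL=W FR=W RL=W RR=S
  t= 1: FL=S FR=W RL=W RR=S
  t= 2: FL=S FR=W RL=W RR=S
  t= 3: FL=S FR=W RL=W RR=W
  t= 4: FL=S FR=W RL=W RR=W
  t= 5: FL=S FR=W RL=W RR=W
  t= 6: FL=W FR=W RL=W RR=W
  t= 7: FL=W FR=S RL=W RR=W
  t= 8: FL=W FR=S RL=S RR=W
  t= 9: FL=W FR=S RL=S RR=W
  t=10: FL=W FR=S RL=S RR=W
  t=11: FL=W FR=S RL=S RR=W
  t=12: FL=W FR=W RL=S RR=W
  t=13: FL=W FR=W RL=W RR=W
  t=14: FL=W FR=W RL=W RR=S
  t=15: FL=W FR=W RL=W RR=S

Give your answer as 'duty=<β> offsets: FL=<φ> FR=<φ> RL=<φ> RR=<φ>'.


duty=5 offsets: FL=15 FR=9 RL=8 RR=2

duty β = stance ticks per leg = 5
FL: stance ticks = 5; W→S at t=1 → φ=15
FR: stance ticks = 5; W→S at t=7 → φ=9
RL: stance ticks = 5; W→S at t=8 → φ=8
RR: stance ticks = 5; W→S at t=14 → φ=2


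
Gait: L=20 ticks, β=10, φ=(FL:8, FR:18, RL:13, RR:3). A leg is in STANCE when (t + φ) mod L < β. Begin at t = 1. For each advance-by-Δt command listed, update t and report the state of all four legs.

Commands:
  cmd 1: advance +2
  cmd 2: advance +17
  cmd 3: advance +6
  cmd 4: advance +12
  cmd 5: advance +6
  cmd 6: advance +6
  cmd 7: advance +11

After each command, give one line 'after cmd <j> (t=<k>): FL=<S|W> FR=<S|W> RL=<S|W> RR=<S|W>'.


start t=1: FL=S FR=W RL=W RR=S
cmd 1: advance +2 → t=3, phase=(11,1,16,6) → FL=W FR=S RL=W RR=S
cmd 2: advance +17 → t=20, phase=(8,18,13,3) → FL=S FR=W RL=W RR=S
cmd 3: advance +6 → t=26, phase=(14,4,19,9) → FL=W FR=S RL=W RR=S
cmd 4: advance +12 → t=38, phase=(6,16,11,1) → FL=S FR=W RL=W RR=S
cmd 5: advance +6 → t=44, phase=(12,2,17,7) → FL=W FR=S RL=W RR=S
cmd 6: advance +6 → t=50, phase=(18,8,3,13) → FL=W FR=S RL=S RR=W
cmd 7: advance +11 → t=61, phase=(9,19,14,4) → FL=S FR=W RL=W RR=S

after cmd 1 (t=3): FL=W FR=S RL=W RR=S
after cmd 2 (t=20): FL=S FR=W RL=W RR=S
after cmd 3 (t=26): FL=W FR=S RL=W RR=S
after cmd 4 (t=38): FL=S FR=W RL=W RR=S
after cmd 5 (t=44): FL=W FR=S RL=W RR=S
after cmd 6 (t=50): FL=W FR=S RL=S RR=W
after cmd 7 (t=61): FL=S FR=W RL=W RR=S


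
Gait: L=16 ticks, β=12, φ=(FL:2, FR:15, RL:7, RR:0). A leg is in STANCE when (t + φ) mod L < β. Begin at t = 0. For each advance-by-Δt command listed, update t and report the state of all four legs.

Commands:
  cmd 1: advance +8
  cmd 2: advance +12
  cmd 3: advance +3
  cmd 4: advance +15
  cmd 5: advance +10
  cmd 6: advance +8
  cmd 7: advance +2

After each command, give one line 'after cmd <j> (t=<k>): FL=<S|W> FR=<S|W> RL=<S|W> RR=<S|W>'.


after cmd 1 (t=8): FL=S FR=S RL=W RR=S
after cmd 2 (t=20): FL=S FR=S RL=S RR=S
after cmd 3 (t=23): FL=S FR=S RL=W RR=S
after cmd 4 (t=38): FL=S FR=S RL=W RR=S
after cmd 5 (t=48): FL=S FR=W RL=S RR=S
after cmd 6 (t=56): FL=S FR=S RL=W RR=S
after cmd 7 (t=58): FL=W FR=S RL=S RR=S

start t=0: FL=S FR=W RL=S RR=S
cmd 1: advance +8 → t=8, phase=(10,7,15,8) → FL=S FR=S RL=W RR=S
cmd 2: advance +12 → t=20, phase=(6,3,11,4) → FL=S FR=S RL=S RR=S
cmd 3: advance +3 → t=23, phase=(9,6,14,7) → FL=S FR=S RL=W RR=S
cmd 4: advance +15 → t=38, phase=(8,5,13,6) → FL=S FR=S RL=W RR=S
cmd 5: advance +10 → t=48, phase=(2,15,7,0) → FL=S FR=W RL=S RR=S
cmd 6: advance +8 → t=56, phase=(10,7,15,8) → FL=S FR=S RL=W RR=S
cmd 7: advance +2 → t=58, phase=(12,9,1,10) → FL=W FR=S RL=S RR=S


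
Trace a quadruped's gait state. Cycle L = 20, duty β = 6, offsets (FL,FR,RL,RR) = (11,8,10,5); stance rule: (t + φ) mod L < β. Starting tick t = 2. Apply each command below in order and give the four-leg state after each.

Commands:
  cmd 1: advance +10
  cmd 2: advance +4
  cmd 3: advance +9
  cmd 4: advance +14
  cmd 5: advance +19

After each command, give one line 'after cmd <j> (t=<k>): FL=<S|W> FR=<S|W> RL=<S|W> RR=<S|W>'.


after cmd 1 (t=12): FL=S FR=S RL=S RR=W
after cmd 2 (t=16): FL=W FR=S RL=W RR=S
after cmd 3 (t=25): FL=W FR=W RL=W RR=W
after cmd 4 (t=39): FL=W FR=W RL=W RR=S
after cmd 5 (t=58): FL=W FR=W RL=W RR=S

start t=2: FL=W FR=W RL=W RR=W
cmd 1: advance +10 → t=12, phase=(3,0,2,17) → FL=S FR=S RL=S RR=W
cmd 2: advance +4 → t=16, phase=(7,4,6,1) → FL=W FR=S RL=W RR=S
cmd 3: advance +9 → t=25, phase=(16,13,15,10) → FL=W FR=W RL=W RR=W
cmd 4: advance +14 → t=39, phase=(10,7,9,4) → FL=W FR=W RL=W RR=S
cmd 5: advance +19 → t=58, phase=(9,6,8,3) → FL=W FR=W RL=W RR=S


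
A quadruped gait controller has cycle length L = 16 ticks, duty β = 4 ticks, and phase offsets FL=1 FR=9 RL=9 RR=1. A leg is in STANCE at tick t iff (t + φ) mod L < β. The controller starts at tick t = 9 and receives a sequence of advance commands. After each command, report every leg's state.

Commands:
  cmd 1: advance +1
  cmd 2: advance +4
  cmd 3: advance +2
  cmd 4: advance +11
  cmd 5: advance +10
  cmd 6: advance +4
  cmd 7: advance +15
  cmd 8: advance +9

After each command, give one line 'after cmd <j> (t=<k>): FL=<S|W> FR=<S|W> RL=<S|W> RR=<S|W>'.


start t=9: FL=W FR=S RL=S RR=W
cmd 1: advance +1 → t=10, phase=(11,3,3,11) → FL=W FR=S RL=S RR=W
cmd 2: advance +4 → t=14, phase=(15,7,7,15) → FL=W FR=W RL=W RR=W
cmd 3: advance +2 → t=16, phase=(1,9,9,1) → FL=S FR=W RL=W RR=S
cmd 4: advance +11 → t=27, phase=(12,4,4,12) → FL=W FR=W RL=W RR=W
cmd 5: advance +10 → t=37, phase=(6,14,14,6) → FL=W FR=W RL=W RR=W
cmd 6: advance +4 → t=41, phase=(10,2,2,10) → FL=W FR=S RL=S RR=W
cmd 7: advance +15 → t=56, phase=(9,1,1,9) → FL=W FR=S RL=S RR=W
cmd 8: advance +9 → t=65, phase=(2,10,10,2) → FL=S FR=W RL=W RR=S

after cmd 1 (t=10): FL=W FR=S RL=S RR=W
after cmd 2 (t=14): FL=W FR=W RL=W RR=W
after cmd 3 (t=16): FL=S FR=W RL=W RR=S
after cmd 4 (t=27): FL=W FR=W RL=W RR=W
after cmd 5 (t=37): FL=W FR=W RL=W RR=W
after cmd 6 (t=41): FL=W FR=S RL=S RR=W
after cmd 7 (t=56): FL=W FR=S RL=S RR=W
after cmd 8 (t=65): FL=S FR=W RL=W RR=S


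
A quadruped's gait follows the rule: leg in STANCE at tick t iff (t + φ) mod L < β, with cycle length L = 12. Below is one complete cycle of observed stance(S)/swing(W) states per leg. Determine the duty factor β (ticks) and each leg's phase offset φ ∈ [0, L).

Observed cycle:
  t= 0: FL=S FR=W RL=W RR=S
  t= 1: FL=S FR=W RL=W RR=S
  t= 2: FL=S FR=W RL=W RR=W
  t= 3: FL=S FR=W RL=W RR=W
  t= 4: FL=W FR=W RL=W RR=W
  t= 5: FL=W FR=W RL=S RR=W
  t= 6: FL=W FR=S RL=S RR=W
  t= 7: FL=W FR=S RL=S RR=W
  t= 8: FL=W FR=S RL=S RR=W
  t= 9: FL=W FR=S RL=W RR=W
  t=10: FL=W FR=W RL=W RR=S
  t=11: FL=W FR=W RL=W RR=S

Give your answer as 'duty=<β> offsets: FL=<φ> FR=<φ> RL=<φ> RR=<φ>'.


duty β = stance ticks per leg = 4
FL: stance ticks = 4; W→S at t=0 → φ=0
FR: stance ticks = 4; W→S at t=6 → φ=6
RL: stance ticks = 4; W→S at t=5 → φ=7
RR: stance ticks = 4; W→S at t=10 → φ=2

duty=4 offsets: FL=0 FR=6 RL=7 RR=2


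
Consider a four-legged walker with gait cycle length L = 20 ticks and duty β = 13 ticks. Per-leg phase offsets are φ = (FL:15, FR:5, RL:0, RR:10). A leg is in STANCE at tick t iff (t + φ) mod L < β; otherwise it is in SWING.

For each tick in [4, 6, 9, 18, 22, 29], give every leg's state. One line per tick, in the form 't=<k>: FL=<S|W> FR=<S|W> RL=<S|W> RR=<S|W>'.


t=4: phase=(19,9,4,14) vs β=13 → FL=W FR=S RL=S RR=W
t=6: phase=(1,11,6,16) vs β=13 → FL=S FR=S RL=S RR=W
t=9: phase=(4,14,9,19) vs β=13 → FL=S FR=W RL=S RR=W
t=18: phase=(13,3,18,8) vs β=13 → FL=W FR=S RL=W RR=S
t=22: phase=(17,7,2,12) vs β=13 → FL=W FR=S RL=S RR=S
t=29: phase=(4,14,9,19) vs β=13 → FL=S FR=W RL=S RR=W

t=4: FL=W FR=S RL=S RR=W
t=6: FL=S FR=S RL=S RR=W
t=9: FL=S FR=W RL=S RR=W
t=18: FL=W FR=S RL=W RR=S
t=22: FL=W FR=S RL=S RR=S
t=29: FL=S FR=W RL=S RR=W


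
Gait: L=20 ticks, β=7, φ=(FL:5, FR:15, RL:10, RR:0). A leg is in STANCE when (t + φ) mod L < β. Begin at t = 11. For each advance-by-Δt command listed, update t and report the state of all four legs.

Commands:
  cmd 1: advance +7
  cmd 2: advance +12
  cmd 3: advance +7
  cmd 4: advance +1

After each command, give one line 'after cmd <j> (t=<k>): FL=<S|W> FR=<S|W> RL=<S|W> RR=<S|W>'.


start t=11: FL=W FR=S RL=S RR=W
cmd 1: advance +7 → t=18, phase=(3,13,8,18) → FL=S FR=W RL=W RR=W
cmd 2: advance +12 → t=30, phase=(15,5,0,10) → FL=W FR=S RL=S RR=W
cmd 3: advance +7 → t=37, phase=(2,12,7,17) → FL=S FR=W RL=W RR=W
cmd 4: advance +1 → t=38, phase=(3,13,8,18) → FL=S FR=W RL=W RR=W

after cmd 1 (t=18): FL=S FR=W RL=W RR=W
after cmd 2 (t=30): FL=W FR=S RL=S RR=W
after cmd 3 (t=37): FL=S FR=W RL=W RR=W
after cmd 4 (t=38): FL=S FR=W RL=W RR=W


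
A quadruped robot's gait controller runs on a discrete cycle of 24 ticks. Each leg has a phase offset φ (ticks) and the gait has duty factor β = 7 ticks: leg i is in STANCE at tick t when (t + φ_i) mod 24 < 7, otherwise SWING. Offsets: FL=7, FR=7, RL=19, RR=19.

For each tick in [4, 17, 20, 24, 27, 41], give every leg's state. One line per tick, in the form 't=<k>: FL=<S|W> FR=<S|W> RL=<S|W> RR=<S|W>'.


t=4: FL=W FR=W RL=W RR=W
t=17: FL=S FR=S RL=W RR=W
t=20: FL=S FR=S RL=W RR=W
t=24: FL=W FR=W RL=W RR=W
t=27: FL=W FR=W RL=W RR=W
t=41: FL=S FR=S RL=W RR=W

t=4: phase=(11,11,23,23) vs β=7 → FL=W FR=W RL=W RR=W
t=17: phase=(0,0,12,12) vs β=7 → FL=S FR=S RL=W RR=W
t=20: phase=(3,3,15,15) vs β=7 → FL=S FR=S RL=W RR=W
t=24: phase=(7,7,19,19) vs β=7 → FL=W FR=W RL=W RR=W
t=27: phase=(10,10,22,22) vs β=7 → FL=W FR=W RL=W RR=W
t=41: phase=(0,0,12,12) vs β=7 → FL=S FR=S RL=W RR=W


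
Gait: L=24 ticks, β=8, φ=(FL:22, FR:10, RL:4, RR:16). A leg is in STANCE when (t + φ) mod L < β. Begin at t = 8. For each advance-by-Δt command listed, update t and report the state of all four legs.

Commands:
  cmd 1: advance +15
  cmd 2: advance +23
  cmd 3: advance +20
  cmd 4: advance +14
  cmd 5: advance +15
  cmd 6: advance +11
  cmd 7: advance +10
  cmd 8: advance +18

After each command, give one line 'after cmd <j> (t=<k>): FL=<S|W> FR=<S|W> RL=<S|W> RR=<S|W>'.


start t=8: FL=S FR=W RL=W RR=S
cmd 1: advance +15 → t=23, phase=(21,9,3,15) → FL=W FR=W RL=S RR=W
cmd 2: advance +23 → t=46, phase=(20,8,2,14) → FL=W FR=W RL=S RR=W
cmd 3: advance +20 → t=66, phase=(16,4,22,10) → FL=W FR=S RL=W RR=W
cmd 4: advance +14 → t=80, phase=(6,18,12,0) → FL=S FR=W RL=W RR=S
cmd 5: advance +15 → t=95, phase=(21,9,3,15) → FL=W FR=W RL=S RR=W
cmd 6: advance +11 → t=106, phase=(8,20,14,2) → FL=W FR=W RL=W RR=S
cmd 7: advance +10 → t=116, phase=(18,6,0,12) → FL=W FR=S RL=S RR=W
cmd 8: advance +18 → t=134, phase=(12,0,18,6) → FL=W FR=S RL=W RR=S

after cmd 1 (t=23): FL=W FR=W RL=S RR=W
after cmd 2 (t=46): FL=W FR=W RL=S RR=W
after cmd 3 (t=66): FL=W FR=S RL=W RR=W
after cmd 4 (t=80): FL=S FR=W RL=W RR=S
after cmd 5 (t=95): FL=W FR=W RL=S RR=W
after cmd 6 (t=106): FL=W FR=W RL=W RR=S
after cmd 7 (t=116): FL=W FR=S RL=S RR=W
after cmd 8 (t=134): FL=W FR=S RL=W RR=S


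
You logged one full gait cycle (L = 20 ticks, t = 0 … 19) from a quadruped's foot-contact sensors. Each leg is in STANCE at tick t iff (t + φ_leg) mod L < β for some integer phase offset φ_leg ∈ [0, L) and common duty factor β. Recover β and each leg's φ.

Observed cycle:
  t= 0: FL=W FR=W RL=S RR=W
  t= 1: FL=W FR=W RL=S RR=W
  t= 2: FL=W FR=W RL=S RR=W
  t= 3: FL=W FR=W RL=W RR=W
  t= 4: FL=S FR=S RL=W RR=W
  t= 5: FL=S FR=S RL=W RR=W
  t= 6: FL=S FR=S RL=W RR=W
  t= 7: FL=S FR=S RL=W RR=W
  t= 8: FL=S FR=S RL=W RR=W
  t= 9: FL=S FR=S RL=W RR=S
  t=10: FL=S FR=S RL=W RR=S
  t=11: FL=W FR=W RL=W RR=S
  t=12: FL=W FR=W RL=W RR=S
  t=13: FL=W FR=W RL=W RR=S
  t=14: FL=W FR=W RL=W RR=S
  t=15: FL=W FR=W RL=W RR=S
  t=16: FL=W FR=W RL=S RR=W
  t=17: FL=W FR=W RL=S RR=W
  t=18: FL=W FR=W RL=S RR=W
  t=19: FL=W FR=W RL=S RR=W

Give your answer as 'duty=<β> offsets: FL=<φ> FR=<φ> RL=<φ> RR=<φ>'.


duty=7 offsets: FL=16 FR=16 RL=4 RR=11

duty β = stance ticks per leg = 7
FL: stance ticks = 7; W→S at t=4 → φ=16
FR: stance ticks = 7; W→S at t=4 → φ=16
RL: stance ticks = 7; W→S at t=16 → φ=4
RR: stance ticks = 7; W→S at t=9 → φ=11


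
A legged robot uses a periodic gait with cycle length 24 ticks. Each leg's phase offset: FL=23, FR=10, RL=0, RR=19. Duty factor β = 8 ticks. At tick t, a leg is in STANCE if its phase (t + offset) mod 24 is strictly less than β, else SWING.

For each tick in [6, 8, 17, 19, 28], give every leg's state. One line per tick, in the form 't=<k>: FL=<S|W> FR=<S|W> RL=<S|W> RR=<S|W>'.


t=6: FL=S FR=W RL=S RR=S
t=8: FL=S FR=W RL=W RR=S
t=17: FL=W FR=S RL=W RR=W
t=19: FL=W FR=S RL=W RR=W
t=28: FL=S FR=W RL=S RR=W

t=6: phase=(5,16,6,1) vs β=8 → FL=S FR=W RL=S RR=S
t=8: phase=(7,18,8,3) vs β=8 → FL=S FR=W RL=W RR=S
t=17: phase=(16,3,17,12) vs β=8 → FL=W FR=S RL=W RR=W
t=19: phase=(18,5,19,14) vs β=8 → FL=W FR=S RL=W RR=W
t=28: phase=(3,14,4,23) vs β=8 → FL=S FR=W RL=S RR=W


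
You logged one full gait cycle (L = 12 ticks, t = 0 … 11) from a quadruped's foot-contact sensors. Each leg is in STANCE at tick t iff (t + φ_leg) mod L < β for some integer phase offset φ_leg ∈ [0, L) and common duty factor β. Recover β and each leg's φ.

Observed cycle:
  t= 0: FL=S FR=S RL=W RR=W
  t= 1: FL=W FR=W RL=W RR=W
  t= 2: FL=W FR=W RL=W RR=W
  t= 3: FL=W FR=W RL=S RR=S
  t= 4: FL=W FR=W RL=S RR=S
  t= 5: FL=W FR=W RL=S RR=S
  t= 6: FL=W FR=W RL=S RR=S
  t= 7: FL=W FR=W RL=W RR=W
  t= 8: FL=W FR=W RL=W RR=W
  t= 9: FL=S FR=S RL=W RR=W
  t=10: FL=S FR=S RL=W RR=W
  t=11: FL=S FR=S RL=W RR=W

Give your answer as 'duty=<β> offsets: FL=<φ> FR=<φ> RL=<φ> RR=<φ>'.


duty=4 offsets: FL=3 FR=3 RL=9 RR=9

duty β = stance ticks per leg = 4
FL: stance ticks = 4; W→S at t=9 → φ=3
FR: stance ticks = 4; W→S at t=9 → φ=3
RL: stance ticks = 4; W→S at t=3 → φ=9
RR: stance ticks = 4; W→S at t=3 → φ=9


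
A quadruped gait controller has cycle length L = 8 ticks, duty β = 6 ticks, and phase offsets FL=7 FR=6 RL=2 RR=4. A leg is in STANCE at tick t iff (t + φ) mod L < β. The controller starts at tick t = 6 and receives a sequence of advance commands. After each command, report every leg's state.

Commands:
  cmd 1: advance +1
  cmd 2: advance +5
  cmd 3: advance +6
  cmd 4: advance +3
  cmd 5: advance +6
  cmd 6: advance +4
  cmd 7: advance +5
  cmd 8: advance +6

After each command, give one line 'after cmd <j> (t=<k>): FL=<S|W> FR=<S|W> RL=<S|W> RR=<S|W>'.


after cmd 1 (t=7): FL=W FR=S RL=S RR=S
after cmd 2 (t=12): FL=S FR=S RL=W RR=S
after cmd 3 (t=18): FL=S FR=S RL=S RR=W
after cmd 4 (t=21): FL=S FR=S RL=W RR=S
after cmd 5 (t=27): FL=S FR=S RL=S RR=W
after cmd 6 (t=31): FL=W FR=S RL=S RR=S
after cmd 7 (t=36): FL=S FR=S RL=W RR=S
after cmd 8 (t=42): FL=S FR=S RL=S RR=W

start t=6: FL=S FR=S RL=S RR=S
cmd 1: advance +1 → t=7, phase=(6,5,1,3) → FL=W FR=S RL=S RR=S
cmd 2: advance +5 → t=12, phase=(3,2,6,0) → FL=S FR=S RL=W RR=S
cmd 3: advance +6 → t=18, phase=(1,0,4,6) → FL=S FR=S RL=S RR=W
cmd 4: advance +3 → t=21, phase=(4,3,7,1) → FL=S FR=S RL=W RR=S
cmd 5: advance +6 → t=27, phase=(2,1,5,7) → FL=S FR=S RL=S RR=W
cmd 6: advance +4 → t=31, phase=(6,5,1,3) → FL=W FR=S RL=S RR=S
cmd 7: advance +5 → t=36, phase=(3,2,6,0) → FL=S FR=S RL=W RR=S
cmd 8: advance +6 → t=42, phase=(1,0,4,6) → FL=S FR=S RL=S RR=W


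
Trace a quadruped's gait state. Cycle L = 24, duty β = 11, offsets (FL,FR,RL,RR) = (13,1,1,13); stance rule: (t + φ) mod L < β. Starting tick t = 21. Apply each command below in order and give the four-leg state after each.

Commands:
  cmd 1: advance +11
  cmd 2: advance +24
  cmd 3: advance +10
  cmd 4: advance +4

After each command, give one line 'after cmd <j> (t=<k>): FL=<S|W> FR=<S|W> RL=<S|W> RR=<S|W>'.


after cmd 1 (t=32): FL=W FR=S RL=S RR=W
after cmd 2 (t=56): FL=W FR=S RL=S RR=W
after cmd 3 (t=66): FL=S FR=W RL=W RR=S
after cmd 4 (t=70): FL=W FR=W RL=W RR=W

start t=21: FL=S FR=W RL=W RR=S
cmd 1: advance +11 → t=32, phase=(21,9,9,21) → FL=W FR=S RL=S RR=W
cmd 2: advance +24 → t=56, phase=(21,9,9,21) → FL=W FR=S RL=S RR=W
cmd 3: advance +10 → t=66, phase=(7,19,19,7) → FL=S FR=W RL=W RR=S
cmd 4: advance +4 → t=70, phase=(11,23,23,11) → FL=W FR=W RL=W RR=W


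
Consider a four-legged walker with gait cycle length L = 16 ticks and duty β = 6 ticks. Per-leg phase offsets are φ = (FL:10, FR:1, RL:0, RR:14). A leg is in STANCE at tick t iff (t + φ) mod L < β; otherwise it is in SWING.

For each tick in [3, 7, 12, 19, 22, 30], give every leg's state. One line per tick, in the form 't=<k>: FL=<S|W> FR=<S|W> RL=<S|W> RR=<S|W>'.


t=3: FL=W FR=S RL=S RR=S
t=7: FL=S FR=W RL=W RR=S
t=12: FL=W FR=W RL=W RR=W
t=19: FL=W FR=S RL=S RR=S
t=22: FL=S FR=W RL=W RR=S
t=30: FL=W FR=W RL=W RR=W

t=3: phase=(13,4,3,1) vs β=6 → FL=W FR=S RL=S RR=S
t=7: phase=(1,8,7,5) vs β=6 → FL=S FR=W RL=W RR=S
t=12: phase=(6,13,12,10) vs β=6 → FL=W FR=W RL=W RR=W
t=19: phase=(13,4,3,1) vs β=6 → FL=W FR=S RL=S RR=S
t=22: phase=(0,7,6,4) vs β=6 → FL=S FR=W RL=W RR=S
t=30: phase=(8,15,14,12) vs β=6 → FL=W FR=W RL=W RR=W


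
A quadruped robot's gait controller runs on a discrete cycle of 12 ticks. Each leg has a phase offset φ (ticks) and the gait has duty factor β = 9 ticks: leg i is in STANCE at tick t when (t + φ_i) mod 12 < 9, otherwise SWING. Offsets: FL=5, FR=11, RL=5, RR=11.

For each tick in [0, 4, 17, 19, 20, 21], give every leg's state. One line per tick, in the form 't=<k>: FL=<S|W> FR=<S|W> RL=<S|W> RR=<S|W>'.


t=0: phase=(5,11,5,11) vs β=9 → FL=S FR=W RL=S RR=W
t=4: phase=(9,3,9,3) vs β=9 → FL=W FR=S RL=W RR=S
t=17: phase=(10,4,10,4) vs β=9 → FL=W FR=S RL=W RR=S
t=19: phase=(0,6,0,6) vs β=9 → FL=S FR=S RL=S RR=S
t=20: phase=(1,7,1,7) vs β=9 → FL=S FR=S RL=S RR=S
t=21: phase=(2,8,2,8) vs β=9 → FL=S FR=S RL=S RR=S

t=0: FL=S FR=W RL=S RR=W
t=4: FL=W FR=S RL=W RR=S
t=17: FL=W FR=S RL=W RR=S
t=19: FL=S FR=S RL=S RR=S
t=20: FL=S FR=S RL=S RR=S
t=21: FL=S FR=S RL=S RR=S


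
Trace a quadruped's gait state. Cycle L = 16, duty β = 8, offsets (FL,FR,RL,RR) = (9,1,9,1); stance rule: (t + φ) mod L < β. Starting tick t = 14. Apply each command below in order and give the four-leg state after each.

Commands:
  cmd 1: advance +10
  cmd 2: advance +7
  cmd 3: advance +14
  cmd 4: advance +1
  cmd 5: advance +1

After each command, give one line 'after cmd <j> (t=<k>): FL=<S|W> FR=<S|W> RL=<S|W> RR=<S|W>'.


after cmd 1 (t=24): FL=S FR=W RL=S RR=W
after cmd 2 (t=31): FL=W FR=S RL=W RR=S
after cmd 3 (t=45): FL=S FR=W RL=S RR=W
after cmd 4 (t=46): FL=S FR=W RL=S RR=W
after cmd 5 (t=47): FL=W FR=S RL=W RR=S

start t=14: FL=S FR=W RL=S RR=W
cmd 1: advance +10 → t=24, phase=(1,9,1,9) → FL=S FR=W RL=S RR=W
cmd 2: advance +7 → t=31, phase=(8,0,8,0) → FL=W FR=S RL=W RR=S
cmd 3: advance +14 → t=45, phase=(6,14,6,14) → FL=S FR=W RL=S RR=W
cmd 4: advance +1 → t=46, phase=(7,15,7,15) → FL=S FR=W RL=S RR=W
cmd 5: advance +1 → t=47, phase=(8,0,8,0) → FL=W FR=S RL=W RR=S


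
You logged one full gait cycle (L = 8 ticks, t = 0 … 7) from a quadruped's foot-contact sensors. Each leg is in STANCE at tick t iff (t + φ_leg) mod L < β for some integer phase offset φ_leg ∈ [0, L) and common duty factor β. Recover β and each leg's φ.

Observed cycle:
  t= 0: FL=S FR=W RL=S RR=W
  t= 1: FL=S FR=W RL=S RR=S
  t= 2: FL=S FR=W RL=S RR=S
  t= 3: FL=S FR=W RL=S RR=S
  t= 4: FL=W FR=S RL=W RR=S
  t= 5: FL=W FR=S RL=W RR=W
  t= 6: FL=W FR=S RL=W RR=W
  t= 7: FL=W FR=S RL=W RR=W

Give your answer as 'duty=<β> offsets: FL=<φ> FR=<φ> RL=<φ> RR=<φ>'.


duty=4 offsets: FL=0 FR=4 RL=0 RR=7

duty β = stance ticks per leg = 4
FL: stance ticks = 4; W→S at t=0 → φ=0
FR: stance ticks = 4; W→S at t=4 → φ=4
RL: stance ticks = 4; W→S at t=0 → φ=0
RR: stance ticks = 4; W→S at t=1 → φ=7


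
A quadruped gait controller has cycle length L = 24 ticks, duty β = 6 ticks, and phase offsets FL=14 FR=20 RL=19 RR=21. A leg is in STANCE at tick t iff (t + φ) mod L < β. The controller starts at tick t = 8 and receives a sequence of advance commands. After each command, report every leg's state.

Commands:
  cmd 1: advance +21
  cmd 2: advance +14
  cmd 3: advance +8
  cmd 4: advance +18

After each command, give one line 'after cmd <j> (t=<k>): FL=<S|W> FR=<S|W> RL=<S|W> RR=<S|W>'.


start t=8: FL=W FR=S RL=S RR=S
cmd 1: advance +21 → t=29, phase=(19,1,0,2) → FL=W FR=S RL=S RR=S
cmd 2: advance +14 → t=43, phase=(9,15,14,16) → FL=W FR=W RL=W RR=W
cmd 3: advance +8 → t=51, phase=(17,23,22,0) → FL=W FR=W RL=W RR=S
cmd 4: advance +18 → t=69, phase=(11,17,16,18) → FL=W FR=W RL=W RR=W

after cmd 1 (t=29): FL=W FR=S RL=S RR=S
after cmd 2 (t=43): FL=W FR=W RL=W RR=W
after cmd 3 (t=51): FL=W FR=W RL=W RR=S
after cmd 4 (t=69): FL=W FR=W RL=W RR=W


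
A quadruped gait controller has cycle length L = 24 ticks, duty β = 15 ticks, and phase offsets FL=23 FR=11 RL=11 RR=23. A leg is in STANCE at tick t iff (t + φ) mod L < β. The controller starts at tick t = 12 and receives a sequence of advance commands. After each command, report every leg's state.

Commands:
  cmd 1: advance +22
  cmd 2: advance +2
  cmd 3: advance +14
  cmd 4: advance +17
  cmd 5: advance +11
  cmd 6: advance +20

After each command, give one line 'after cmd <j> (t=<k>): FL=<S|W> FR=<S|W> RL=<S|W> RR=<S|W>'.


after cmd 1 (t=34): FL=S FR=W RL=W RR=S
after cmd 2 (t=36): FL=S FR=W RL=W RR=S
after cmd 3 (t=50): FL=S FR=S RL=S RR=S
after cmd 4 (t=67): FL=W FR=S RL=S RR=W
after cmd 5 (t=78): FL=S FR=W RL=W RR=S
after cmd 6 (t=98): FL=S FR=S RL=S RR=S

start t=12: FL=S FR=W RL=W RR=S
cmd 1: advance +22 → t=34, phase=(9,21,21,9) → FL=S FR=W RL=W RR=S
cmd 2: advance +2 → t=36, phase=(11,23,23,11) → FL=S FR=W RL=W RR=S
cmd 3: advance +14 → t=50, phase=(1,13,13,1) → FL=S FR=S RL=S RR=S
cmd 4: advance +17 → t=67, phase=(18,6,6,18) → FL=W FR=S RL=S RR=W
cmd 5: advance +11 → t=78, phase=(5,17,17,5) → FL=S FR=W RL=W RR=S
cmd 6: advance +20 → t=98, phase=(1,13,13,1) → FL=S FR=S RL=S RR=S


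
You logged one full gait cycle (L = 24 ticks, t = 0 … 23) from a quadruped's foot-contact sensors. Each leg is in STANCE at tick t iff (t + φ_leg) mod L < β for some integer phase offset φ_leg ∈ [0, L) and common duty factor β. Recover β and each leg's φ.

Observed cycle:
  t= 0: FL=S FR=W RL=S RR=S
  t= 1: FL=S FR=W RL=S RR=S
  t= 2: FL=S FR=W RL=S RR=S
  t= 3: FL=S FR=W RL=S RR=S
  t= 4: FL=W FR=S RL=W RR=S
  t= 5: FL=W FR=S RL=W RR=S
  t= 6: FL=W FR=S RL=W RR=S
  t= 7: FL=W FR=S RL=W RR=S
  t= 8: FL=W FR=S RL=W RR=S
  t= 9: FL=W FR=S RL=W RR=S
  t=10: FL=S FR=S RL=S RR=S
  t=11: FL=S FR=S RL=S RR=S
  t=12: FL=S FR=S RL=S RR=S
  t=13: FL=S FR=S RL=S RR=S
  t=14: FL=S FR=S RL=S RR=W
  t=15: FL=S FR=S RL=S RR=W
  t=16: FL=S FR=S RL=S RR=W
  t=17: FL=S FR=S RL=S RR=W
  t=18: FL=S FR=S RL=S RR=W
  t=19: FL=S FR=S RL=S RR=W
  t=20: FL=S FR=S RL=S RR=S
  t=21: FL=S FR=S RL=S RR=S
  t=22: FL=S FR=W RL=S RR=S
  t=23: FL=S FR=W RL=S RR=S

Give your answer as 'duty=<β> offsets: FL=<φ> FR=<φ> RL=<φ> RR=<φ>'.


duty β = stance ticks per leg = 18
FL: stance ticks = 18; W→S at t=10 → φ=14
FR: stance ticks = 18; W→S at t=4 → φ=20
RL: stance ticks = 18; W→S at t=10 → φ=14
RR: stance ticks = 18; W→S at t=20 → φ=4

duty=18 offsets: FL=14 FR=20 RL=14 RR=4


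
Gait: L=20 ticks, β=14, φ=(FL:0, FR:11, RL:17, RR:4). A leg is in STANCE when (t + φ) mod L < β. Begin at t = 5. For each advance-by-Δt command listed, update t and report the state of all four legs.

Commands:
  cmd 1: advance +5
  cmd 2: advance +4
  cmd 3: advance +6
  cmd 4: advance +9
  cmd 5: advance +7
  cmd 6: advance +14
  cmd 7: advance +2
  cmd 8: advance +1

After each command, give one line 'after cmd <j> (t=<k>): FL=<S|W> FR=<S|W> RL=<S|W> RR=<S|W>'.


start t=5: FL=S FR=W RL=S RR=S
cmd 1: advance +5 → t=10, phase=(10,1,7,14) → FL=S FR=S RL=S RR=W
cmd 2: advance +4 → t=14, phase=(14,5,11,18) → FL=W FR=S RL=S RR=W
cmd 3: advance +6 → t=20, phase=(0,11,17,4) → FL=S FR=S RL=W RR=S
cmd 4: advance +9 → t=29, phase=(9,0,6,13) → FL=S FR=S RL=S RR=S
cmd 5: advance +7 → t=36, phase=(16,7,13,0) → FL=W FR=S RL=S RR=S
cmd 6: advance +14 → t=50, phase=(10,1,7,14) → FL=S FR=S RL=S RR=W
cmd 7: advance +2 → t=52, phase=(12,3,9,16) → FL=S FR=S RL=S RR=W
cmd 8: advance +1 → t=53, phase=(13,4,10,17) → FL=S FR=S RL=S RR=W

after cmd 1 (t=10): FL=S FR=S RL=S RR=W
after cmd 2 (t=14): FL=W FR=S RL=S RR=W
after cmd 3 (t=20): FL=S FR=S RL=W RR=S
after cmd 4 (t=29): FL=S FR=S RL=S RR=S
after cmd 5 (t=36): FL=W FR=S RL=S RR=S
after cmd 6 (t=50): FL=S FR=S RL=S RR=W
after cmd 7 (t=52): FL=S FR=S RL=S RR=W
after cmd 8 (t=53): FL=S FR=S RL=S RR=W


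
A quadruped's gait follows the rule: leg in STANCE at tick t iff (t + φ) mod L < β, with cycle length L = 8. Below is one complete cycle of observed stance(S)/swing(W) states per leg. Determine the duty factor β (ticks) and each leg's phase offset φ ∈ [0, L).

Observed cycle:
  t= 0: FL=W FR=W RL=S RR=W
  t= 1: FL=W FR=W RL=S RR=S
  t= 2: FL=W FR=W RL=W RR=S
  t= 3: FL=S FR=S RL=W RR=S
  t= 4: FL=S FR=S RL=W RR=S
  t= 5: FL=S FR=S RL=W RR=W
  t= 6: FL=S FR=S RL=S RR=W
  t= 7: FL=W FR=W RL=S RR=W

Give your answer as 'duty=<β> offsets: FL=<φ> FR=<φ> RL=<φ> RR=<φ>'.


duty β = stance ticks per leg = 4
FL: stance ticks = 4; W→S at t=3 → φ=5
FR: stance ticks = 4; W→S at t=3 → φ=5
RL: stance ticks = 4; W→S at t=6 → φ=2
RR: stance ticks = 4; W→S at t=1 → φ=7

duty=4 offsets: FL=5 FR=5 RL=2 RR=7


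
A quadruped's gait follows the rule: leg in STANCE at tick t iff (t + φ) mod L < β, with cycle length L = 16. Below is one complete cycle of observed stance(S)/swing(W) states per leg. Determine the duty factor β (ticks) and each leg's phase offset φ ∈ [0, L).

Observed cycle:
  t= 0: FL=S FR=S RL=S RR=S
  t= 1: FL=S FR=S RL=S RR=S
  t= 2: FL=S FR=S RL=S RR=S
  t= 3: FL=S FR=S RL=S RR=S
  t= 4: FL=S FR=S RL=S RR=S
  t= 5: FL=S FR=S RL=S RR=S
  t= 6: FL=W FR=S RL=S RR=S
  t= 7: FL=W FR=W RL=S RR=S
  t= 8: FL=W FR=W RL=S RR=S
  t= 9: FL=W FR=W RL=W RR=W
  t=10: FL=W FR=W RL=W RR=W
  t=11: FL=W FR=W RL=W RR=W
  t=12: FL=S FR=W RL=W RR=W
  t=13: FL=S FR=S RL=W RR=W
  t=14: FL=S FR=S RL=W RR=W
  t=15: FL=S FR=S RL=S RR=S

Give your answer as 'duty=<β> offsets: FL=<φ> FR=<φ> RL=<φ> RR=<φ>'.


duty β = stance ticks per leg = 10
FL: stance ticks = 10; W→S at t=12 → φ=4
FR: stance ticks = 10; W→S at t=13 → φ=3
RL: stance ticks = 10; W→S at t=15 → φ=1
RR: stance ticks = 10; W→S at t=15 → φ=1

duty=10 offsets: FL=4 FR=3 RL=1 RR=1


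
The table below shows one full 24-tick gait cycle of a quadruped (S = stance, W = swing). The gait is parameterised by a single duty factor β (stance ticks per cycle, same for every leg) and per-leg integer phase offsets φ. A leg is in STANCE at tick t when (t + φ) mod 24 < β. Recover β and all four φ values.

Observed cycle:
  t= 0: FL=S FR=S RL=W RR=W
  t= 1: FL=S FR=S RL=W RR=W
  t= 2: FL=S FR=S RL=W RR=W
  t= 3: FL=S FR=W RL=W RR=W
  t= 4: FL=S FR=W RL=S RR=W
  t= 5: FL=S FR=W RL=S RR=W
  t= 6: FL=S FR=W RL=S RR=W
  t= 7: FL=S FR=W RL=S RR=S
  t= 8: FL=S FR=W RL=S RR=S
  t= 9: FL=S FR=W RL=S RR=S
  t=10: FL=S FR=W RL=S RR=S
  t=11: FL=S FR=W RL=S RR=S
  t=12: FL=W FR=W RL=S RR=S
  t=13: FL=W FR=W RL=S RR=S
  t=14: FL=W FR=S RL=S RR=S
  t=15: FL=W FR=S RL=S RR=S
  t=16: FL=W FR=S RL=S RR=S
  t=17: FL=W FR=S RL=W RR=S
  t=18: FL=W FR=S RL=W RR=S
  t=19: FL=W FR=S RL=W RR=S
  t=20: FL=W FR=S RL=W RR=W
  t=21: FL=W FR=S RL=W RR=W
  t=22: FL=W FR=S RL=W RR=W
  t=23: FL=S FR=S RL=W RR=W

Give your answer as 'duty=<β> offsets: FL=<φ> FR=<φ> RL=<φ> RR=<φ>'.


duty β = stance ticks per leg = 13
FL: stance ticks = 13; W→S at t=23 → φ=1
FR: stance ticks = 13; W→S at t=14 → φ=10
RL: stance ticks = 13; W→S at t=4 → φ=20
RR: stance ticks = 13; W→S at t=7 → φ=17

duty=13 offsets: FL=1 FR=10 RL=20 RR=17


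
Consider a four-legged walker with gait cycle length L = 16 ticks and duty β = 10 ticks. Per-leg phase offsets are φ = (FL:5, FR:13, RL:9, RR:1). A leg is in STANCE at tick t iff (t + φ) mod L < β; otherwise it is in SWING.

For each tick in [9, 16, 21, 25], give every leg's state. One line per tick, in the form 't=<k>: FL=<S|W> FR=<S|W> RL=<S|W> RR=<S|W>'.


t=9: phase=(14,6,2,10) vs β=10 → FL=W FR=S RL=S RR=W
t=16: phase=(5,13,9,1) vs β=10 → FL=S FR=W RL=S RR=S
t=21: phase=(10,2,14,6) vs β=10 → FL=W FR=S RL=W RR=S
t=25: phase=(14,6,2,10) vs β=10 → FL=W FR=S RL=S RR=W

t=9: FL=W FR=S RL=S RR=W
t=16: FL=S FR=W RL=S RR=S
t=21: FL=W FR=S RL=W RR=S
t=25: FL=W FR=S RL=S RR=W


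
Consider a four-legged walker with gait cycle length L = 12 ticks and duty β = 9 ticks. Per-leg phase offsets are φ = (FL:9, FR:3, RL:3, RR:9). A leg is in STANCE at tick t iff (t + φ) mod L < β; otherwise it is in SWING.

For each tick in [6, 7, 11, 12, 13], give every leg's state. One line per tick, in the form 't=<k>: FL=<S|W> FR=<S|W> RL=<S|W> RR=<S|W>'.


t=6: phase=(3,9,9,3) vs β=9 → FL=S FR=W RL=W RR=S
t=7: phase=(4,10,10,4) vs β=9 → FL=S FR=W RL=W RR=S
t=11: phase=(8,2,2,8) vs β=9 → FL=S FR=S RL=S RR=S
t=12: phase=(9,3,3,9) vs β=9 → FL=W FR=S RL=S RR=W
t=13: phase=(10,4,4,10) vs β=9 → FL=W FR=S RL=S RR=W

t=6: FL=S FR=W RL=W RR=S
t=7: FL=S FR=W RL=W RR=S
t=11: FL=S FR=S RL=S RR=S
t=12: FL=W FR=S RL=S RR=W
t=13: FL=W FR=S RL=S RR=W


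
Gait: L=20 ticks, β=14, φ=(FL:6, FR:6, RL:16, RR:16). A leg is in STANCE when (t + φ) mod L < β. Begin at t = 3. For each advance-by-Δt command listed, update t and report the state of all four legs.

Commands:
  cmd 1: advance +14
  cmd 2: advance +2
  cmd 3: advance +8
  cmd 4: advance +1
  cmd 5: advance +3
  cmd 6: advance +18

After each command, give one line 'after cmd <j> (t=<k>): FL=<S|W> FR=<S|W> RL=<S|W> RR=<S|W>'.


start t=3: FL=S FR=S RL=W RR=W
cmd 1: advance +14 → t=17, phase=(3,3,13,13) → FL=S FR=S RL=S RR=S
cmd 2: advance +2 → t=19, phase=(5,5,15,15) → FL=S FR=S RL=W RR=W
cmd 3: advance +8 → t=27, phase=(13,13,3,3) → FL=S FR=S RL=S RR=S
cmd 4: advance +1 → t=28, phase=(14,14,4,4) → FL=W FR=W RL=S RR=S
cmd 5: advance +3 → t=31, phase=(17,17,7,7) → FL=W FR=W RL=S RR=S
cmd 6: advance +18 → t=49, phase=(15,15,5,5) → FL=W FR=W RL=S RR=S

after cmd 1 (t=17): FL=S FR=S RL=S RR=S
after cmd 2 (t=19): FL=S FR=S RL=W RR=W
after cmd 3 (t=27): FL=S FR=S RL=S RR=S
after cmd 4 (t=28): FL=W FR=W RL=S RR=S
after cmd 5 (t=31): FL=W FR=W RL=S RR=S
after cmd 6 (t=49): FL=W FR=W RL=S RR=S


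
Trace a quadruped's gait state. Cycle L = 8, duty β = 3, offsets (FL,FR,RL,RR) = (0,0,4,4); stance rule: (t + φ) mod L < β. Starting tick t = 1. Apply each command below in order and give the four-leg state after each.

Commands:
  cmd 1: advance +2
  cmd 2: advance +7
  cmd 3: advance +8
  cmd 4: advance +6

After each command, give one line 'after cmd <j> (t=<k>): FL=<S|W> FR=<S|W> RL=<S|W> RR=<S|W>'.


start t=1: FL=S FR=S RL=W RR=W
cmd 1: advance +2 → t=3, phase=(3,3,7,7) → FL=W FR=W RL=W RR=W
cmd 2: advance +7 → t=10, phase=(2,2,6,6) → FL=S FR=S RL=W RR=W
cmd 3: advance +8 → t=18, phase=(2,2,6,6) → FL=S FR=S RL=W RR=W
cmd 4: advance +6 → t=24, phase=(0,0,4,4) → FL=S FR=S RL=W RR=W

after cmd 1 (t=3): FL=W FR=W RL=W RR=W
after cmd 2 (t=10): FL=S FR=S RL=W RR=W
after cmd 3 (t=18): FL=S FR=S RL=W RR=W
after cmd 4 (t=24): FL=S FR=S RL=W RR=W


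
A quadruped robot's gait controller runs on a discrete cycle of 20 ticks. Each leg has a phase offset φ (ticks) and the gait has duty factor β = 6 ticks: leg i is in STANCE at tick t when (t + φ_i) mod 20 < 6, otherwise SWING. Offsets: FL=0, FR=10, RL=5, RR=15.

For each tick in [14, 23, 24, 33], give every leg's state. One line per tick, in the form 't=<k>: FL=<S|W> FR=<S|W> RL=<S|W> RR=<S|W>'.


t=14: phase=(14,4,19,9) vs β=6 → FL=W FR=S RL=W RR=W
t=23: phase=(3,13,8,18) vs β=6 → FL=S FR=W RL=W RR=W
t=24: phase=(4,14,9,19) vs β=6 → FL=S FR=W RL=W RR=W
t=33: phase=(13,3,18,8) vs β=6 → FL=W FR=S RL=W RR=W

t=14: FL=W FR=S RL=W RR=W
t=23: FL=S FR=W RL=W RR=W
t=24: FL=S FR=W RL=W RR=W
t=33: FL=W FR=S RL=W RR=W


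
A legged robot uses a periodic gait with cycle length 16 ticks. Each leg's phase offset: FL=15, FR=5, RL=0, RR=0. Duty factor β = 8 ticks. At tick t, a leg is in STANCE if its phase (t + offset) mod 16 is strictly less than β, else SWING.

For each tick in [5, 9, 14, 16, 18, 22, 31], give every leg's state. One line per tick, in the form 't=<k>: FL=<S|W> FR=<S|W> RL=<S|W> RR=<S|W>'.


t=5: FL=S FR=W RL=S RR=S
t=9: FL=W FR=W RL=W RR=W
t=14: FL=W FR=S RL=W RR=W
t=16: FL=W FR=S RL=S RR=S
t=18: FL=S FR=S RL=S RR=S
t=22: FL=S FR=W RL=S RR=S
t=31: FL=W FR=S RL=W RR=W

t=5: phase=(4,10,5,5) vs β=8 → FL=S FR=W RL=S RR=S
t=9: phase=(8,14,9,9) vs β=8 → FL=W FR=W RL=W RR=W
t=14: phase=(13,3,14,14) vs β=8 → FL=W FR=S RL=W RR=W
t=16: phase=(15,5,0,0) vs β=8 → FL=W FR=S RL=S RR=S
t=18: phase=(1,7,2,2) vs β=8 → FL=S FR=S RL=S RR=S
t=22: phase=(5,11,6,6) vs β=8 → FL=S FR=W RL=S RR=S
t=31: phase=(14,4,15,15) vs β=8 → FL=W FR=S RL=W RR=W


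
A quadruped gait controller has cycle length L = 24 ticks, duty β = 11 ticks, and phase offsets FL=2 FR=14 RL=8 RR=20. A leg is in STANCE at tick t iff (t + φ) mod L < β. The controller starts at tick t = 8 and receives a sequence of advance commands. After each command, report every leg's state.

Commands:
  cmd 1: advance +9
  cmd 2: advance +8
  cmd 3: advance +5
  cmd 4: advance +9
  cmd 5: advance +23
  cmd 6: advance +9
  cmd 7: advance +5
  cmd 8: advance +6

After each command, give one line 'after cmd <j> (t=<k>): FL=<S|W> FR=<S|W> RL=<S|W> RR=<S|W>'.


start t=8: FL=S FR=W RL=W RR=S
cmd 1: advance +9 → t=17, phase=(19,7,1,13) → FL=W FR=S RL=S RR=W
cmd 2: advance +8 → t=25, phase=(3,15,9,21) → FL=S FR=W RL=S RR=W
cmd 3: advance +5 → t=30, phase=(8,20,14,2) → FL=S FR=W RL=W RR=S
cmd 4: advance +9 → t=39, phase=(17,5,23,11) → FL=W FR=S RL=W RR=W
cmd 5: advance +23 → t=62, phase=(16,4,22,10) → FL=W FR=S RL=W RR=S
cmd 6: advance +9 → t=71, phase=(1,13,7,19) → FL=S FR=W RL=S RR=W
cmd 7: advance +5 → t=76, phase=(6,18,12,0) → FL=S FR=W RL=W RR=S
cmd 8: advance +6 → t=82, phase=(12,0,18,6) → FL=W FR=S RL=W RR=S

after cmd 1 (t=17): FL=W FR=S RL=S RR=W
after cmd 2 (t=25): FL=S FR=W RL=S RR=W
after cmd 3 (t=30): FL=S FR=W RL=W RR=S
after cmd 4 (t=39): FL=W FR=S RL=W RR=W
after cmd 5 (t=62): FL=W FR=S RL=W RR=S
after cmd 6 (t=71): FL=S FR=W RL=S RR=W
after cmd 7 (t=76): FL=S FR=W RL=W RR=S
after cmd 8 (t=82): FL=W FR=S RL=W RR=S
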